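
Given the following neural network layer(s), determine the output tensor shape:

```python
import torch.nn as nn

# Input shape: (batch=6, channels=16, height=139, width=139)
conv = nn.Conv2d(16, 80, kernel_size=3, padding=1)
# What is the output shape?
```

Input: (6, 16, 139, 139) -> Output: (6, 80, 139, 139)

Answer: (6, 80, 139, 139)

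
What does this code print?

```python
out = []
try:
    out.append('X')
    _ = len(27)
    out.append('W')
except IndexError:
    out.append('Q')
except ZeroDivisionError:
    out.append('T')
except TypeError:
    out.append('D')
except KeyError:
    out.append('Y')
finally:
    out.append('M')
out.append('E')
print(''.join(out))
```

Execution trace: 'X' (try body) → 'D' (except TypeError) → 'M' (finally) → 'E' (after the try/except). Output: XDME

Answer: XDME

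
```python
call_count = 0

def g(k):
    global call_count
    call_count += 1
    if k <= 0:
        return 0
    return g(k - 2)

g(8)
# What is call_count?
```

Linear recursion stepping by 2: 5 calls from k=8 down to ≤0.

Answer: 5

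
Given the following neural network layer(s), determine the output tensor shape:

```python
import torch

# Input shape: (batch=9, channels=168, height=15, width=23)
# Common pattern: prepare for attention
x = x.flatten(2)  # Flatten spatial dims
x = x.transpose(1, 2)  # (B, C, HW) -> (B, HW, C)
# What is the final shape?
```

Input: (9, 168, 15, 23) -> after flatten(2): (9, 168, 345) -> Output: (9, 345, 168)

Answer: (9, 345, 168)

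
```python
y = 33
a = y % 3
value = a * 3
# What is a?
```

Trace:
`y = 33` → y = 33
`a = y % 3` → a = 0
`value = a * 3` → value = 0
So a = 0

Answer: 0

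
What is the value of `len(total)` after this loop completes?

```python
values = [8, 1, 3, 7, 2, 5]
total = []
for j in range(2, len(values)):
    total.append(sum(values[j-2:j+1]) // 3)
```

Number of 3-element averages
`total` takes the values: [] → [4] → [4, 3] → [4, 3, 4] → [4, 3, 4, 4]
So `len(total)` = 4

Answer: 4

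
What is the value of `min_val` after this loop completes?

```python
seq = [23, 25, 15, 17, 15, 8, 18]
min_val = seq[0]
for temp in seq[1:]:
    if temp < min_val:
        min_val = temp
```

Minimum of [23, 25, 15, 17, 15, 8, 18]
`min_val` takes the values: 23 → 15 → 8

Answer: 8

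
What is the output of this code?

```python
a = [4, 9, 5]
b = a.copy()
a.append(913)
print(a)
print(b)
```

Key concept: list.copy() creates independent copy.
Step by step:
`a = [4, 9, 5]` → a = [4, 9, 5]
`b = a.copy()` → b = [4, 9, 5]
`a.append(913)` → a = [4, 9, 5, 913]
`print(a)` → prints [4, 9, 5, 913]
`print(b)` → prints [4, 9, 5]

Answer:
[4, 9, 5, 913]
[4, 9, 5]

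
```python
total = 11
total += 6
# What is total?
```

Trace:
`total = 11` → total = 11
`total += 6` → total = 17
So total = 17

Answer: 17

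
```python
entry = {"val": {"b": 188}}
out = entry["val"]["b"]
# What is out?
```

Trace:
`entry = {"val": {"b": 188}}` → entry = {'val': {'b': 188}}
`out = entry["val"]["b"]` → out = 188
So out = 188

Answer: 188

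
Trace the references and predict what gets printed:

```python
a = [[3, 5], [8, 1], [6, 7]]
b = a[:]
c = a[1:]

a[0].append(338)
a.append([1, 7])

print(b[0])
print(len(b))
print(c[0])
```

Key concept: slice with nested mutation.
Step by step:
`a = [[3, 5], [8, 1], [6, 7]]` → a = [[3, 5], [8, 1], [6, 7]]
`b = a[:]` → b = [[3, 5], [8, 1], [6, 7]]
`c = a[1:]` → c = [[8, 1], [6, 7]]
`a[0].append(338)` → a = [[3, 5, 338], [8, 1], [6, 7]]; b = [[3, 5, 338], [8, 1], [6, 7]]
`a.append([1, 7])` → a = [[3, 5, 338], [8, 1], [6, 7], [1, 7]]
`print(b[0])` → prints [3, 5, 338]
`print(len(b))` → prints 3
`print(c[0])` → prints [8, 1]

Answer:
[3, 5, 338]
3
[8, 1]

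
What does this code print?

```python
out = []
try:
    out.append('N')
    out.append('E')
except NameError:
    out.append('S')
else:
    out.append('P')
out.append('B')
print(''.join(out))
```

Execution trace: 'N' (try body) → 'E' (try body, no exception) → 'P' (else) → 'B' (after the try/except). Output: NEPB

Answer: NEPB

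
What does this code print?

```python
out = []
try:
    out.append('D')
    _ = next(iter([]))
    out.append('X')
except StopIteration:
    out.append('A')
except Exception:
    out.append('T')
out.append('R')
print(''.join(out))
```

Execution trace: 'D' (try body) → 'A' (except StopIteration) → 'R' (after the try/except). Output: DAR

Answer: DAR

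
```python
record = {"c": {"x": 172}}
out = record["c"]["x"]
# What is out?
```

Trace:
`record = {"c": {"x": 172}}` → record = {'c': {'x': 172}}
`out = record["c"]["x"]` → out = 172
So out = 172

Answer: 172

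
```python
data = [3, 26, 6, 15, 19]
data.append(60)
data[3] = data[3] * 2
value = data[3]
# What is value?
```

Trace:
`data = [3, 26, 6, 15, 19]` → data = [3, 26, 6, 15, 19]
`data.append(60)` → data = [3, 26, 6, 15, 19, 60]
`data[3] = data[3] * 2` → data = [3, 26, 6, 30, 19, 60]
`value = data[3]` → value = 30
So value = 30

Answer: 30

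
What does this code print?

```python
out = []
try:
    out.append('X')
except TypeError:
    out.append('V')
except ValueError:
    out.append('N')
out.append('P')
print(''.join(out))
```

Execution trace: 'X' (try body, no exception) → 'P' (after the try/except). Output: XP

Answer: XP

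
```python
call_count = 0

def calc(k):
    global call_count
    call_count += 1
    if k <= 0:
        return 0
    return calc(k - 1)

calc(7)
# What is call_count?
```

Linear recursion stepping by 1: 8 calls from k=7 down to ≤0.

Answer: 8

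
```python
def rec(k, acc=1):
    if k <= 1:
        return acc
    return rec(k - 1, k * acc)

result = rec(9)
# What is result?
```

Accumulator trace (n, acc): (9, 1) -> (8, 9) -> (7, 72) -> (6, 504) -> (5, 3024) -> (4, 15120) -> (3, 60480) -> (2, 181440) -> (1, 362880) -> return 362880

Answer: 362880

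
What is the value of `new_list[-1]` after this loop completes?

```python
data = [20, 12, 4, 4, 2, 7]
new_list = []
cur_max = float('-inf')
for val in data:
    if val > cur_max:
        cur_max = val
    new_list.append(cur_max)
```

Running max ends at 20
`new_list` takes the values: [] → [20] → [20, 20] → [20, 20, 20] → [20, 20, 20, 20] → [20, 20, 20, 20, 20] → [20, 20, 20, 20, 20, 20]
So `new_list[-1]` = 20

Answer: 20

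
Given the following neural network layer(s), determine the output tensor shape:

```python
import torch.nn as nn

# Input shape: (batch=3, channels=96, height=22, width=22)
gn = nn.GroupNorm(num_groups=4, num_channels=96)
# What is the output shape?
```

Input: (3, 96, 22, 22) -> Output: (3, 96, 22, 22)

Answer: (3, 96, 22, 22)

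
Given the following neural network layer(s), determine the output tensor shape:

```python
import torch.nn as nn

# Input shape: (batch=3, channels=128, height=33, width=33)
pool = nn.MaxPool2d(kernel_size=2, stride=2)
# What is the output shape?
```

Input: (3, 128, 33, 33) -> Output: (3, 128, 16, 16)

Answer: (3, 128, 16, 16)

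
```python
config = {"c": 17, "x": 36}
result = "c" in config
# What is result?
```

Trace:
`config = {"c": 17, "x": 36}` → config = {'c': 17, 'x': 36}
`result = "c" in config` → result = True
So result = True

Answer: True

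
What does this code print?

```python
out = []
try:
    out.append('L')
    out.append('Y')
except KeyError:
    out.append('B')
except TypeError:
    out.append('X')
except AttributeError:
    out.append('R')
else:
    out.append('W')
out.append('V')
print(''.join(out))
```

Execution trace: 'L' (try body) → 'Y' (try body, no exception) → 'W' (else) → 'V' (after the try/except). Output: LYWV

Answer: LYWV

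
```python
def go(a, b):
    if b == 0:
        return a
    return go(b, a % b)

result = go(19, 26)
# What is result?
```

go(19, 26) -> go(26, 19) -> go(19, 7) -> go(7, 5) -> go(5, 2) -> go(2, 1) -> go(1, 0) -> 1

Answer: 1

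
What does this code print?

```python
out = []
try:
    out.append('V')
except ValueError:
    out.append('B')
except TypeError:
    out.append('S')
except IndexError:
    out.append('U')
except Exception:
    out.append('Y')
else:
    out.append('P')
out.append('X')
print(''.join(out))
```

Execution trace: 'V' (try body, no exception) → 'P' (else) → 'X' (after the try/except). Output: VPX

Answer: VPX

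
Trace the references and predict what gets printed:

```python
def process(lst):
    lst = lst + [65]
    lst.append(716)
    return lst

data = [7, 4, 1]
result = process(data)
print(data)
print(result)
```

Key concept: rebinding parameter vs mutation.
Step by step:
`data = [7, 4, 1]` → data = [7, 4, 1]
`result = process(data)` → result = [7, 4, 1, 65, 716]
`print(data)` → prints [7, 4, 1]
`print(result)` → prints [7, 4, 1, 65, 716]

Answer:
[7, 4, 1]
[7, 4, 1, 65, 716]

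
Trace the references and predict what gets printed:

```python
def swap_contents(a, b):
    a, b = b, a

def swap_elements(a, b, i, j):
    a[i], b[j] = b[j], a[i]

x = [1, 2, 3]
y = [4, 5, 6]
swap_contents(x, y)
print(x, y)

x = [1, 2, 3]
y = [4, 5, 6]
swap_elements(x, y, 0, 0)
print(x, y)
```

Key concept: parameter rebinding vs mutation.
Step by step:
`x = [1, 2, 3]` → x = [1, 2, 3]
`y = [4, 5, 6]` → y = [4, 5, 6]
`swap_contents(x, y)` → no visible change to tracked variables
`print(x, y)` → prints [1, 2, 3] [4, 5, 6]
`x = [1, 2, 3]` → x = [1, 2, 3]
`y = [4, 5, 6]` → y = [4, 5, 6]
`swap_elements(x, y, 0, 0)` → x = [4, 2, 3]; y = [1, 5, 6]
`print(x, y)` → prints [4, 2, 3] [1, 5, 6]

Answer:
[1, 2, 3] [4, 5, 6]
[4, 2, 3] [1, 5, 6]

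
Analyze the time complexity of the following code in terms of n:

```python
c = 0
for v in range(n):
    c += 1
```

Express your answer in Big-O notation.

Each loop level contributes: n. Multiplying the contributions gives O(n).

Answer: O(n)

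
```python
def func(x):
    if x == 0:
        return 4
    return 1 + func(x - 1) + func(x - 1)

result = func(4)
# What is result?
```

func(x) = 1 + 2·func(x-1), func(0)=4. Closed form: (4+1)·2^4 - 1 = 79.

Answer: 79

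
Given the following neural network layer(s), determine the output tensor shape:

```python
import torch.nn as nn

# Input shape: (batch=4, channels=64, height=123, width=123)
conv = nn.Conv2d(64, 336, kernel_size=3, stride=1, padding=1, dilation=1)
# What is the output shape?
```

Input: (4, 64, 123, 123) -> Output: (4, 336, 123, 123)

Answer: (4, 336, 123, 123)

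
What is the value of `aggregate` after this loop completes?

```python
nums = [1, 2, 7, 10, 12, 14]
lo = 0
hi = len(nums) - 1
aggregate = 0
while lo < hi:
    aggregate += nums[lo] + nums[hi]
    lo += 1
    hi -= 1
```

Sum of pairs from ends
`aggregate` takes the values: 0 → 15 → 29 → 46

Answer: 46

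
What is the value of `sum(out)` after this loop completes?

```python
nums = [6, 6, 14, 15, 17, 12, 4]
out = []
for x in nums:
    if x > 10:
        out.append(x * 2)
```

Sum of doubled values > 10
`out` takes the values: [] → [28] → [28, 30] → [28, 30, 34] → [28, 30, 34, 24]
So `sum(out)` = 116

Answer: 116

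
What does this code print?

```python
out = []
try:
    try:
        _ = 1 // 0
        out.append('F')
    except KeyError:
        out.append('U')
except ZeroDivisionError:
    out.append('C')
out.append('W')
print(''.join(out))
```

Execution trace: 'C' (outer except ZeroDivisionError) → 'W' (after the try/except). Output: CW

Answer: CW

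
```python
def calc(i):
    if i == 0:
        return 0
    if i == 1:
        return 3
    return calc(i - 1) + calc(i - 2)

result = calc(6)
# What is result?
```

Build up from base cases: calc(0)=0, calc(1)=3, calc(2)=3, calc(3)=6, calc(4)=9, calc(5)=15, calc(6)=24

Answer: 24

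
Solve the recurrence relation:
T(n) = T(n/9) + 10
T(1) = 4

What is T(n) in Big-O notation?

Each step divides n by 9 and adds 10. After log_9(n) steps we reach T(1)=4. So T(n) = 10·log_9(n) + 4 = O(log n).

Answer: O(log n)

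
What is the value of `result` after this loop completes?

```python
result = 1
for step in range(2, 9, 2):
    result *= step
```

Product of even numbers 2 to 8
`result` takes the values: 1 → 2 → 8 → 48 → 384

Answer: 384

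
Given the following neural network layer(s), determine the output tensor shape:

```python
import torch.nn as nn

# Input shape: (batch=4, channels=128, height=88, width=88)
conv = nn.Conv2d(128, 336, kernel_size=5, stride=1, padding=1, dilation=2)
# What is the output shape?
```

Input: (4, 128, 88, 88) -> Output: (4, 336, 82, 82)

Answer: (4, 336, 82, 82)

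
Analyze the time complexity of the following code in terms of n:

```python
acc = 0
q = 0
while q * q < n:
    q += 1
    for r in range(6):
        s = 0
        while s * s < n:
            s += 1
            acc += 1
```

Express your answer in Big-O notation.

Each loop level contributes: √n × 1 × √n. Multiplying the contributions gives O(n).

Answer: O(n)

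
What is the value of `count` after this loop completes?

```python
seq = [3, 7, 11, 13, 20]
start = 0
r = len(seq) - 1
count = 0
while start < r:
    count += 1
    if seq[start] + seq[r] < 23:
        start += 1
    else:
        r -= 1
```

Steps to find pair summing to 23
`count` takes the values: 0 → 1 → 2 → 3 → 4

Answer: 4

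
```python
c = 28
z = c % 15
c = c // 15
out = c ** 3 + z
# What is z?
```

Trace:
`c = 28` → c = 28
`z = c % 15` → z = 13
`c = c // 15` → c = 1
`out = c ** 3 + z` → out = 14
So z = 13

Answer: 13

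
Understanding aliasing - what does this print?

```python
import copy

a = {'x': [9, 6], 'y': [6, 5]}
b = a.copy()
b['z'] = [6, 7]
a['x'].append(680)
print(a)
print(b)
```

Key concept: shallow copy of dict with mutable values.
Step by step:
`a = {'x': [9, 6], 'y': [6, 5]}` → a = {'x': [9, 6], 'y': [6, 5]}
`b = a.copy()` → b = {'x': [9, 6], 'y': [6, 5]}
`b['z'] = [6, 7]` → b = {'x': [9, 6], 'y': [6, 5], 'z': [6, 7]}
`a['x'].append(680)` → a = {'x': [9, 6, 680], 'y': [6, 5]}; b = {'x': [9, 6, 680], 'y': [6, 5], 'z': [6, 7]}
`print(a)` → prints {'x': [9, 6, 680], 'y': [6, 5]}
`print(b)` → prints {'x': [9, 6, 680], 'y': [6, 5], 'z': [6, 7]}

Answer:
{'x': [9, 6, 680], 'y': [6, 5]}
{'x': [9, 6, 680], 'y': [6, 5], 'z': [6, 7]}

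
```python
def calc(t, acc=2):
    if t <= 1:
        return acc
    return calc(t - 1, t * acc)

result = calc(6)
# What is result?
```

Accumulator trace (n, acc): (6, 2) -> (5, 12) -> (4, 60) -> (3, 240) -> (2, 720) -> (1, 1440) -> return 1440

Answer: 1440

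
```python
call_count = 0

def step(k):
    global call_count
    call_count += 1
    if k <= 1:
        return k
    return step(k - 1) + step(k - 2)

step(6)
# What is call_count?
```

Calls(k) = 1 + Calls(k-1) + Calls(k-2); Calls(0)=Calls(1)=1. For k=6 this gives 25.

Answer: 25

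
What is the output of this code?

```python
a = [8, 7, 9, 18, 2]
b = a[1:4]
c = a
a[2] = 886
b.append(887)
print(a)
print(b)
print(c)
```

Key concept: slice vs alias.
Step by step:
`a = [8, 7, 9, 18, 2]` → a = [8, 7, 9, 18, 2]
`b = a[1:4]` → b = [7, 9, 18]
`c = a` → c = [8, 7, 9, 18, 2] (same object as a)
`a[2] = 886` → a = [8, 7, 886, 18, 2] (same object as c); c = [8, 7, 886, 18, 2] (same object as a)
`b.append(887)` → b = [7, 9, 18, 887]
`print(a)` → prints [8, 7, 886, 18, 2]
`print(b)` → prints [7, 9, 18, 887]
`print(c)` → prints [8, 7, 886, 18, 2]

Answer:
[8, 7, 886, 18, 2]
[7, 9, 18, 887]
[8, 7, 886, 18, 2]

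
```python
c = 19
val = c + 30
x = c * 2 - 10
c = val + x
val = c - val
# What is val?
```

Trace:
`c = 19` → c = 19
`val = c + 30` → val = 49
`x = c * 2 - 10` → x = 28
`c = val + x` → c = 77
`val = c - val` → val = 28
So val = 28

Answer: 28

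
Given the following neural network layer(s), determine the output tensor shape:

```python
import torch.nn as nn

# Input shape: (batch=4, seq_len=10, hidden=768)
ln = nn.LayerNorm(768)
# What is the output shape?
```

Input: (4, 10, 768) -> Output: (4, 10, 768)

Answer: (4, 10, 768)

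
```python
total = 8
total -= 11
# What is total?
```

Trace:
`total = 8` → total = 8
`total -= 11` → total = -3
So total = -3

Answer: -3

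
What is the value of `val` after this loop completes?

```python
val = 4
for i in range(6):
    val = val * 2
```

Multiply by 2, 6 times: 4 * 2^6 = 256
`val` takes the values: 4 → 8 → 16 → 32 → 64 → 128 → 256

Answer: 256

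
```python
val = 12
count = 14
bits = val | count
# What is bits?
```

Trace:
`val = 12` → val = 12
`count = 14` → count = 14
`bits = val | count` → bits = 14
So bits = 14

Answer: 14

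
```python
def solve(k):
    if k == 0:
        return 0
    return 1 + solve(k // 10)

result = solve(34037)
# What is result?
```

Count of digits of 34037: 5

Answer: 5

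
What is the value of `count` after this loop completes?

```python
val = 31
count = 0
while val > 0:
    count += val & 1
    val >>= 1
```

Count set bits in 31 (binary: 0b11111)
`count` takes the values: 0 → 1 → 2 → 3 → 4 → 5

Answer: 5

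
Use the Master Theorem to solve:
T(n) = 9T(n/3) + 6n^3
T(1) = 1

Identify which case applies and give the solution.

a=9, b=3, f(n)=6n^3. log_3(9) = 2. Since c=3 > 2 and the regularity condition holds (9(n/3)^3 = (9/3^3)n^3 with 9/3^3 < 1), Case 3 applies: T(n) = Θ(f(n)) = O(n^3).

Answer: O(n^3) - Case 3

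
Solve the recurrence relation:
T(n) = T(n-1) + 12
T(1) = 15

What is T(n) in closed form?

Unrolling: T(n) = T(1) + 12·(n-1) = 15 + 12(n-1) = 12n + 3.

Answer: T(n) = 12n + 3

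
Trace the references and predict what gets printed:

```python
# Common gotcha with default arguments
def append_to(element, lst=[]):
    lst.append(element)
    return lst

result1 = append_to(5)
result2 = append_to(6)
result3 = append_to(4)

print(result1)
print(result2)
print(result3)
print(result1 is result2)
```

Key concept: mutable default argument gotcha.
Step by step:
`result1 = append_to(5)` → result1 = [5]
`result2 = append_to(6)` → result1 = [5, 6] (same object as result2); result2 = [5, 6] (same object as result1)
`result3 = append_to(4)` → result1 = [5, 6, 4] (same object as result2, result3); result2 = [5, 6, 4] (same object as result1, result3); result3 = [5, 6, 4] (same object as result1, result2)
`print(result1)` → prints [5, 6, 4]
`print(result2)` → prints [5, 6, 4]
`print(result3)` → prints [5, 6, 4]
`print(result1 is result2)` → prints True

Answer:
[5, 6, 4]
[5, 6, 4]
[5, 6, 4]
True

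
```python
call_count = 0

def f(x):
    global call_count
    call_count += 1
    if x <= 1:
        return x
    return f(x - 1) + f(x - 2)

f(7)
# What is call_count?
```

Calls(x) = 1 + Calls(x-1) + Calls(x-2); Calls(0)=Calls(1)=1. For x=7 this gives 41.

Answer: 41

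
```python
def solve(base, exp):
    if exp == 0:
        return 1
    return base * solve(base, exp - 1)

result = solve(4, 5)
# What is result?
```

solve(4, 5) = 4 * 4 * 4 * 4 * 4 = 1024

Answer: 1024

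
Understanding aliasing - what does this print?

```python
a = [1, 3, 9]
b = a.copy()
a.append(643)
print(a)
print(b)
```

Key concept: list.copy() creates independent copy.
Step by step:
`a = [1, 3, 9]` → a = [1, 3, 9]
`b = a.copy()` → b = [1, 3, 9]
`a.append(643)` → a = [1, 3, 9, 643]
`print(a)` → prints [1, 3, 9, 643]
`print(b)` → prints [1, 3, 9]

Answer:
[1, 3, 9, 643]
[1, 3, 9]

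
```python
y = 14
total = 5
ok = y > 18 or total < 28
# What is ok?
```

Trace:
`y = 14` → y = 14
`total = 5` → total = 5
`ok = y > 18 or total < 28` → ok = True
So ok = True

Answer: True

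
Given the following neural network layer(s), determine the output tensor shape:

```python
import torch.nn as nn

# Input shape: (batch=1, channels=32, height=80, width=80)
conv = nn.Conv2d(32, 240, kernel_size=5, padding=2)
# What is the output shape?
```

Input: (1, 32, 80, 80) -> Output: (1, 240, 80, 80)

Answer: (1, 240, 80, 80)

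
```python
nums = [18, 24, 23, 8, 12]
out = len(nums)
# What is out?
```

Trace:
`nums = [18, 24, 23, 8, 12]` → nums = [18, 24, 23, 8, 12]
`out = len(nums)` → out = 5
So out = 5

Answer: 5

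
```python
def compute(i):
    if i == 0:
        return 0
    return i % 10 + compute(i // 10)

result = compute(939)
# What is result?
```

Sum of digits of 939: 9 + 3 + 9 = 21

Answer: 21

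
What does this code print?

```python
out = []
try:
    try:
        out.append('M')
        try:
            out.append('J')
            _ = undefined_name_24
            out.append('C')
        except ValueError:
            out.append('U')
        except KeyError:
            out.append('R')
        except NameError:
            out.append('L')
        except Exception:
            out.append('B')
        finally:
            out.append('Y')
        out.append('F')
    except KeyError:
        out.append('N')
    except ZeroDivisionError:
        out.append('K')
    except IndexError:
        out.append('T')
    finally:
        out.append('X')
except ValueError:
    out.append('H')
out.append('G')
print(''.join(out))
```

Execution trace: 'M' (try body) → 'J' (inner try body) → 'L' (inner except NameError) → 'Y' (inner finally) → 'F' (try body, no exception) → 'X' (finally) → 'G' (after the try/except). Output: MJLYFXG

Answer: MJLYFXG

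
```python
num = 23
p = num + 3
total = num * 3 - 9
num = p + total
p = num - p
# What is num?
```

Trace:
`num = 23` → num = 23
`p = num + 3` → p = 26
`total = num * 3 - 9` → total = 60
`num = p + total` → num = 86
`p = num - p` → p = 60
So num = 86

Answer: 86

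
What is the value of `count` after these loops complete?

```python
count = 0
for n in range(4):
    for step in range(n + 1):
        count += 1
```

Triangle: 1 + 2 + ... + 4
`count` takes the values: 0 → 1 → 2 → 3 → 4 → 5 → 6 → 7 → 8 → 9 → 10

Answer: 10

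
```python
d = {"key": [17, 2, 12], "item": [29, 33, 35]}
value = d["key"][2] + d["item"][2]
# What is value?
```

Trace:
`d = {"key": [17, 2, 12], "item": [29, 33, 35]}` → d = {'key': [17, 2, 12], 'item': [29, 33, 35]}
`value = d["key"][2] + d["item"][2]` → value = 47
So value = 47

Answer: 47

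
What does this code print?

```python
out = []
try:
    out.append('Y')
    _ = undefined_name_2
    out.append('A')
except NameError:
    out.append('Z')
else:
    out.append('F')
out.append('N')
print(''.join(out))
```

Execution trace: 'Y' (try body) → 'Z' (except NameError) → 'N' (after the try/except). Output: YZN

Answer: YZN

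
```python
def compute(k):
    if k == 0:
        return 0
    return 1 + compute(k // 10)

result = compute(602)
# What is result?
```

Count of digits of 602: 3

Answer: 3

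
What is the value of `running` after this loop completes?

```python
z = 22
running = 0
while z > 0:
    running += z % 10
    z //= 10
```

Sum digits of 22
`running` takes the values: 0 → 2 → 4

Answer: 4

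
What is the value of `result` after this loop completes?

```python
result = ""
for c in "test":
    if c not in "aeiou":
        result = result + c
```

Remove vowels from 'test'
`result` takes the values: "" → "t" → "ts" → "tst"

Answer: "tst"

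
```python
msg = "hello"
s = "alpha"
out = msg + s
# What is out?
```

Trace:
`msg = "hello"` → msg = 'hello'
`s = "alpha"` → s = 'alpha'
`out = msg + s` → out = 'helloalpha'
So out = 'helloalpha'

Answer: 'helloalpha'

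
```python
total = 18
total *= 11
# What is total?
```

Trace:
`total = 18` → total = 18
`total *= 11` → total = 198
So total = 198

Answer: 198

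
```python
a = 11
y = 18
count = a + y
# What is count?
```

Trace:
`a = 11` → a = 11
`y = 18` → y = 18
`count = a + y` → count = 29
So count = 29

Answer: 29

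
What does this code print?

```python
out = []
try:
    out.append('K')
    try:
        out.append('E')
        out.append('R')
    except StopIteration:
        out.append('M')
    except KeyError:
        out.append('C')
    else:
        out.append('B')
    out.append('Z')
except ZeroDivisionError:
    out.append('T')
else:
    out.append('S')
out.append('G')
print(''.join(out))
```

Execution trace: 'K' (try body) → 'E' (inner try body) → 'R' (inner try body, no exception) → 'B' (inner else) → 'Z' (try body, no exception) → 'S' (else) → 'G' (after the try/except). Output: KERBZSG

Answer: KERBZSG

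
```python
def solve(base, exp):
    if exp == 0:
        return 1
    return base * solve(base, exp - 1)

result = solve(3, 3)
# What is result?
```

solve(3, 3) = 3 * 3 * 3 = 27

Answer: 27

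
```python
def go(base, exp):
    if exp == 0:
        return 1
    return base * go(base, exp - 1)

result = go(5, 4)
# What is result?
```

go(5, 4) = 5 * 5 * 5 * 5 = 625

Answer: 625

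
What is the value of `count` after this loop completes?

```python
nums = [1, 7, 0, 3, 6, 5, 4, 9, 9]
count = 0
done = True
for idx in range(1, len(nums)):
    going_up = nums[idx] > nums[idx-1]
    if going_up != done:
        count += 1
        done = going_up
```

Count direction changes in [1, 7, 0, 3, 6, 5, 4, 9, 9]
`count` takes the values: 0 → 1 → 2 → 3 → 4 → 5

Answer: 5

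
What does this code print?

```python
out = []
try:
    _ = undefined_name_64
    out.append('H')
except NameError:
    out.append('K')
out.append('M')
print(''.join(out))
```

Execution trace: 'K' (except NameError) → 'M' (after the try/except). Output: KM

Answer: KM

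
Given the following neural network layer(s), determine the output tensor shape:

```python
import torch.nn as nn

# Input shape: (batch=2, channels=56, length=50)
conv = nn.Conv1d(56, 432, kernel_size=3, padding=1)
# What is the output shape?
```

Input: (2, 56, 50) -> Output: (2, 432, 50)

Answer: (2, 432, 50)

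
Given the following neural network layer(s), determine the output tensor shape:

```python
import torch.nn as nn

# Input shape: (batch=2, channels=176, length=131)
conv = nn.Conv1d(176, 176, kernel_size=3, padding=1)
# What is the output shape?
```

Input: (2, 176, 131) -> Output: (2, 176, 131)

Answer: (2, 176, 131)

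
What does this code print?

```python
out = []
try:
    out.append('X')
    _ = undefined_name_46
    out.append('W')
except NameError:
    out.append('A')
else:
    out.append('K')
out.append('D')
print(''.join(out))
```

Execution trace: 'X' (try body) → 'A' (except NameError) → 'D' (after the try/except). Output: XAD

Answer: XAD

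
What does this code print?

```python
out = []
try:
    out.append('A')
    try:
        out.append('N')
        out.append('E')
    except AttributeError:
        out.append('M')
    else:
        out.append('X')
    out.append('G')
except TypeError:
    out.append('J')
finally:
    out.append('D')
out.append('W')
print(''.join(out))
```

Execution trace: 'A' (try body) → 'N' (inner try body) → 'E' (inner try body, no exception) → 'X' (inner else) → 'G' (try body, no exception) → 'D' (finally) → 'W' (after the try/except). Output: ANEXGDW

Answer: ANEXGDW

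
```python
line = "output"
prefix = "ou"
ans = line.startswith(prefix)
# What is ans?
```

Trace:
`line = "output"` → line = 'output'
`prefix = "ou"` → prefix = 'ou'
`ans = line.startswith(prefix)` → ans = True
So ans = True

Answer: True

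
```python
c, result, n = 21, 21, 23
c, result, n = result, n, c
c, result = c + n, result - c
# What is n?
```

Trace:
`c, result, n = 21, 21, 23` → c = 21; result = 21; n = 23
`c, result, n = result, n, c` → c = 21; result = 23; n = 21
`c, result = c + n, result - c` → c = 42; result = 2
So n = 21

Answer: 21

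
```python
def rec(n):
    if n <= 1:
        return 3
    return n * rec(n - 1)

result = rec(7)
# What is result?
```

rec(7) = 7 * 6 * 5 * 4 * 3 * 2 * 3 = 15120

Answer: 15120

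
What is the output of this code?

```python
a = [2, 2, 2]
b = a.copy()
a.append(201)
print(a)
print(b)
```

Key concept: list.copy() creates independent copy.
Step by step:
`a = [2, 2, 2]` → a = [2, 2, 2]
`b = a.copy()` → b = [2, 2, 2]
`a.append(201)` → a = [2, 2, 2, 201]
`print(a)` → prints [2, 2, 2, 201]
`print(b)` → prints [2, 2, 2]

Answer:
[2, 2, 2, 201]
[2, 2, 2]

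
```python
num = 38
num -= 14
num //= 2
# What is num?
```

Trace:
`num = 38` → num = 38
`num -= 14` → num = 24
`num //= 2` → num = 12
So num = 12

Answer: 12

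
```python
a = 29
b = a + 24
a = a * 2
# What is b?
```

Trace:
`a = 29` → a = 29
`b = a + 24` → b = 53
`a = a * 2` → a = 58
So b = 53

Answer: 53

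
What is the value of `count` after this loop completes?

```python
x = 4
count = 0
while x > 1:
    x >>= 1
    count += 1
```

Count right shifts until 1
`count` takes the values: 0 → 1 → 2

Answer: 2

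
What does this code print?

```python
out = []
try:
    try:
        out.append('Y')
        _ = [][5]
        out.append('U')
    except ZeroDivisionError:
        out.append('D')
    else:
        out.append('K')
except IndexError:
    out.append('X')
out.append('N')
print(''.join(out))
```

Execution trace: 'Y' (try body) → 'X' (outer except IndexError) → 'N' (after the try/except). Output: YXN

Answer: YXN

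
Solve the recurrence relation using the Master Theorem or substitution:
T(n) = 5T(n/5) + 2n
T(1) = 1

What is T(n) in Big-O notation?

By Master Theorem: a=5, b=5, f(n)=2n. Since log_5(5) = 1 and f(n) = Θ(n^1), Case 2 applies. T(n) = O(n log n).

Answer: O(n log n)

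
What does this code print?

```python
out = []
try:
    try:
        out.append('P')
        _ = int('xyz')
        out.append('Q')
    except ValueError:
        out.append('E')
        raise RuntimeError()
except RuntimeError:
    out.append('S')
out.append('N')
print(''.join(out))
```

Execution trace: 'P' (inner try body) → 'E' (inner except ValueError) → 'S' (outer except RuntimeError) → 'N' (after the try/except). Output: PESN

Answer: PESN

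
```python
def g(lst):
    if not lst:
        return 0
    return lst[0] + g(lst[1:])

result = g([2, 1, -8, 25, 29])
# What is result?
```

2 + 1 + (-8) + 25 + 29 + 0 = 49

Answer: 49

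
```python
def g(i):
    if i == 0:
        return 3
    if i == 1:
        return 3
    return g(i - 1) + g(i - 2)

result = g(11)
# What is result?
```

Build up from base cases: g(0)=3, g(1)=3, g(2)=6, g(3)=9, g(4)=15, g(5)=24, g(6)=39, ..., g(11)=432

Answer: 432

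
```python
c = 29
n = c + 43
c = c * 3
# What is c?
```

Trace:
`c = 29` → c = 29
`n = c + 43` → n = 72
`c = c * 3` → c = 87
So c = 87

Answer: 87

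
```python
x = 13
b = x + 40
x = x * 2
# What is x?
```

Trace:
`x = 13` → x = 13
`b = x + 40` → b = 53
`x = x * 2` → x = 26
So x = 26

Answer: 26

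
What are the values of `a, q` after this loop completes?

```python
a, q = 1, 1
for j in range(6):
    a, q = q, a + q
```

Fibonacci: after 6 iterations
`a, q` takes the values: (1, 1) → (1, 2) → (2, 3) → (3, 5) → (5, 8) → (8, 13) → (13, 21)

Answer: 13, 21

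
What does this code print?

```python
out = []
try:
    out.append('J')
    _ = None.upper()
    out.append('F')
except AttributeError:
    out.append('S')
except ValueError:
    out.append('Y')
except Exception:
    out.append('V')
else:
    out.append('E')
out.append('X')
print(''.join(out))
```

Execution trace: 'J' (try body) → 'S' (except AttributeError) → 'X' (after the try/except). Output: JSX

Answer: JSX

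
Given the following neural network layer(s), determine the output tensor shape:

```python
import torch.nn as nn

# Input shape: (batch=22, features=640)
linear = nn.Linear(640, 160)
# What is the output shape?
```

Input: (22, 640) -> Output: (22, 160)

Answer: (22, 160)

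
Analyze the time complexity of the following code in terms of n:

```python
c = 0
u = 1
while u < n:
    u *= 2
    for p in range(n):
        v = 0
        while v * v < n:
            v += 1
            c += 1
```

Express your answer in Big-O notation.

Each loop level contributes: log n × n × √n. Multiplying the contributions gives O(n√n log n).

Answer: O(n√n log n)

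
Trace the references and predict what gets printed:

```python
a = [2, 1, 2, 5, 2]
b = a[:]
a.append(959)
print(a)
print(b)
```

Key concept: slice [:] creates copy.
Step by step:
`a = [2, 1, 2, 5, 2]` → a = [2, 1, 2, 5, 2]
`b = a[:]` → b = [2, 1, 2, 5, 2]
`a.append(959)` → a = [2, 1, 2, 5, 2, 959]
`print(a)` → prints [2, 1, 2, 5, 2, 959]
`print(b)` → prints [2, 1, 2, 5, 2]

Answer:
[2, 1, 2, 5, 2, 959]
[2, 1, 2, 5, 2]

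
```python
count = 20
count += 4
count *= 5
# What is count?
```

Trace:
`count = 20` → count = 20
`count += 4` → count = 24
`count *= 5` → count = 120
So count = 120

Answer: 120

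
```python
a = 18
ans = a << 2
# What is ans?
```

Trace:
`a = 18` → a = 18
`ans = a << 2` → ans = 72
So ans = 72

Answer: 72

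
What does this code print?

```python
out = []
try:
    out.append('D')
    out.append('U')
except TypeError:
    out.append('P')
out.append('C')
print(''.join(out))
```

Execution trace: 'D' (try body) → 'U' (try body, no exception) → 'C' (after the try/except). Output: DUC

Answer: DUC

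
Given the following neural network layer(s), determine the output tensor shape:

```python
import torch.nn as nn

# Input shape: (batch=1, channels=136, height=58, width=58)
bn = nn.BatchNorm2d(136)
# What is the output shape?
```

Input: (1, 136, 58, 58) -> Output: (1, 136, 58, 58)

Answer: (1, 136, 58, 58)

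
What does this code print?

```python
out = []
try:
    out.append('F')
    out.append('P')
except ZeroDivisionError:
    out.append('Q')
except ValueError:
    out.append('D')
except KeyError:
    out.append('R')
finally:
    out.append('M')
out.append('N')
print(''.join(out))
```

Execution trace: 'F' (try body) → 'P' (try body, no exception) → 'M' (finally) → 'N' (after the try/except). Output: FPMN

Answer: FPMN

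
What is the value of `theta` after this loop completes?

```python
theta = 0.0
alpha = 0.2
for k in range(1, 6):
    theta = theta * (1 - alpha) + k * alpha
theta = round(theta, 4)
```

Moving average with lr=0.2
`theta` takes the values: 0.0 → 0.2 → 0.56 → 1.048 → 1.6384 → 2.31072 → 2.3107

Answer: 2.3107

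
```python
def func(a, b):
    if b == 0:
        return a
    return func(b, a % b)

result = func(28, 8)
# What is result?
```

func(28, 8) -> func(8, 4) -> func(4, 0) -> 4

Answer: 4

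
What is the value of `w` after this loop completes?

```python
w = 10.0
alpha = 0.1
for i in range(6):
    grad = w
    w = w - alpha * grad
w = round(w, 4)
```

Gradient descent: w = 10.0 * (1 - 0.1)^6
`w` takes the values: 10.0 → 9.0 → 8.1 → 7.29 → 6.561 → 5.9049 → 5.31441 → 5.3144

Answer: 5.3144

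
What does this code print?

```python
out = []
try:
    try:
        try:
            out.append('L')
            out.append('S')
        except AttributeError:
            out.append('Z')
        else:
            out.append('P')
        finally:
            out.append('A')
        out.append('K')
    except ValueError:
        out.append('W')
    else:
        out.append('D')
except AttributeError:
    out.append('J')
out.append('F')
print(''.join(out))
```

Execution trace: 'L' (inner try body) → 'S' (inner try body, no exception) → 'P' (inner else) → 'A' (inner finally) → 'K' (try body, no exception) → 'D' (else) → 'F' (after the try/except). Output: LSPAKDF

Answer: LSPAKDF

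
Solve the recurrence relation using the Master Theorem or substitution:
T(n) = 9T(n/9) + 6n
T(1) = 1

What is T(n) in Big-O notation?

By Master Theorem: a=9, b=9, f(n)=6n. Since log_9(9) = 1 and f(n) = Θ(n^1), Case 2 applies. T(n) = O(n log n).

Answer: O(n log n)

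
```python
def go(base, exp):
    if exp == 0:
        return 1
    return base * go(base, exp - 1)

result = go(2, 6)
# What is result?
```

go(2, 6) = 2 * 2 * 2 * 2 * 2 * 2 = 64

Answer: 64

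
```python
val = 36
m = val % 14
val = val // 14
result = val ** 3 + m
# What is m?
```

Trace:
`val = 36` → val = 36
`m = val % 14` → m = 8
`val = val // 14` → val = 2
`result = val ** 3 + m` → result = 16
So m = 8

Answer: 8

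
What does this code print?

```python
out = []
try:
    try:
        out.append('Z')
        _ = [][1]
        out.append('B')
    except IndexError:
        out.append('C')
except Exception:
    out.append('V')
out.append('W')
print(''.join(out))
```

Execution trace: 'Z' (inner try body) → 'C' (inner except IndexError) → 'W' (after the try/except). Output: ZCW

Answer: ZCW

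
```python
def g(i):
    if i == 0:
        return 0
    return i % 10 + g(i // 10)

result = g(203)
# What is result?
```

Sum of digits of 203: 3 + 0 + 2 = 5

Answer: 5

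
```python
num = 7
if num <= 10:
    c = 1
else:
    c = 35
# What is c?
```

Trace:
`num = 7` → num = 7
`if num <= 10: ...` → num <= 10 is True → c = 1
So c = 1

Answer: 1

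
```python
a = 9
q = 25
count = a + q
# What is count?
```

Trace:
`a = 9` → a = 9
`q = 25` → q = 25
`count = a + q` → count = 34
So count = 34

Answer: 34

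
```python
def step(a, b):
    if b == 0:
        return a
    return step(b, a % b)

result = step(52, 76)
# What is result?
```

step(52, 76) -> step(76, 52) -> step(52, 24) -> step(24, 4) -> step(4, 0) -> 4

Answer: 4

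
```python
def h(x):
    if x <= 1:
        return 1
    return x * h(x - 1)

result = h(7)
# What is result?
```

h(7) = 7 * 6 * 5 * 4 * 3 * 2 * 1 = 5040

Answer: 5040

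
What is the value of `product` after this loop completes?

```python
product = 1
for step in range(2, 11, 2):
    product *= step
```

Product of even numbers 2 to 10
`product` takes the values: 1 → 2 → 8 → 48 → 384 → 3840

Answer: 3840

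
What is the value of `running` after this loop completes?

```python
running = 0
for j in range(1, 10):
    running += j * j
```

Sum of squares 1² to 9² = 285
`running` takes the values: 0 → 1 → 5 → 14 → 30 → 55 → 91 → 140 → 204 → 285

Answer: 285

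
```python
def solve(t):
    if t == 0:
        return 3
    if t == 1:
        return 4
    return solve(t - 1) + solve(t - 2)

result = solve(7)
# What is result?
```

Build up from base cases: solve(0)=3, solve(1)=4, solve(2)=7, solve(3)=11, solve(4)=18, solve(5)=29, solve(6)=47, ..., solve(7)=76

Answer: 76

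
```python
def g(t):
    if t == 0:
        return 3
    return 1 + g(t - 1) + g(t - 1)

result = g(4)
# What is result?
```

g(t) = 1 + 2·g(t-1), g(0)=3. Closed form: (3+1)·2^4 - 1 = 63.

Answer: 63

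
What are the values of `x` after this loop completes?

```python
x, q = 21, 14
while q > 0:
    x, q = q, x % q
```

GCD of 21 and 14
`x` takes the values: 21 → 14 → 7

Answer: 7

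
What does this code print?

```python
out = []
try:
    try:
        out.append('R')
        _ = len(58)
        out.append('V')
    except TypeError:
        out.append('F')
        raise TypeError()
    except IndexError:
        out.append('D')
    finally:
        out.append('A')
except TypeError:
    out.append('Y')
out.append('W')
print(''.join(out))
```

Execution trace: 'R' (inner try body) → 'F' (inner except TypeError) → 'A' (inner finally) → 'Y' (outer except TypeError) → 'W' (after the try/except). Output: RFAYW

Answer: RFAYW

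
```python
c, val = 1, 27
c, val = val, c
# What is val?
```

Trace:
`c, val = 1, 27` → c = 1; val = 27
`c, val = val, c` → c = 27; val = 1
So val = 1

Answer: 1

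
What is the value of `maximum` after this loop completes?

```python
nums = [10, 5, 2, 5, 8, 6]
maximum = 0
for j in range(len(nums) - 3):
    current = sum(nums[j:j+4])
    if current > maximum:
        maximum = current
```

Max sum of 4-element window in [10, 5, 2, 5, 8, 6]
`maximum` takes the values: 0 → 22

Answer: 22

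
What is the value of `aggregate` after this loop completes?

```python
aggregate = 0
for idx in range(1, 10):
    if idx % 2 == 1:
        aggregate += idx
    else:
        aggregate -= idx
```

Add odd, subtract even
`aggregate` takes the values: 0 → 1 → -1 → 2 → -2 → 3 → -3 → 4 → -4 → 5

Answer: 5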